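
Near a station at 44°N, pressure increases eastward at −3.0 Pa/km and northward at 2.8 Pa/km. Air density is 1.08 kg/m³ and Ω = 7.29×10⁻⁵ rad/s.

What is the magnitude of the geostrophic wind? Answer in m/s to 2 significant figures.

Coriolis parameter at 44°N:
f = 2Ω sin φ = 2 × 7.29×10⁻⁵ × sin 44° = 1.01×10⁻⁴ s⁻¹
Component geostrophic relations (x east, y north):
u_g = −(1/(fρ)) ∂P/∂y,  v_g = (1/(fρ)) ∂P/∂x
u_g = −(2.8×10⁻³)/(1.01×10⁻⁴ × 1.08) = −25.6 m/s;  v_g = (−3.0×10⁻³)/(1.01×10⁻⁴ × 1.08) = −27.4 m/s
|V_g| = √(u_g² + v_g²) = 37.5 m/s

38 m/s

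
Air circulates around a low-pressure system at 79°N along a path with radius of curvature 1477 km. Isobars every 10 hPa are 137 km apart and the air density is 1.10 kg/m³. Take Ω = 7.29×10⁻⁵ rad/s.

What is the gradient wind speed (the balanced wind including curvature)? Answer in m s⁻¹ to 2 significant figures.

39 m s⁻¹

Coriolis parameter at 79°N:
f = 2Ω sin φ = 2 × 7.29×10⁻⁵ × sin 79° = 1.43×10⁻⁴ s⁻¹
Pressure gradient: |∂P/∂n| = 1000 Pa / 137000 m = 7.30×10⁻³ Pa/m
Geostrophic speed: V_g = |∂P/∂n|/(fρ) = 7.30×10⁻³/(1.43×10⁻⁴ × 1.10) = 46.4 m/s
Around a low, centrifugal force acts outward with Coriolis, so pressure-gradient force balances both:
(1/ρ)|∂P/∂n| = fV + V²/R  →  V² + fR·V − fR·V_g = 0
With fR = 1.43×10⁻⁴ × 1477×10³ m = 211 m/s:
V = [−fR + √((fR)² + 4 fR V_g)]/2 = [−211 + √(211² + 4×211×46.4)]/2 = 39.1 m/s
Subgeostrophic (V < V_g = 46.4 m/s), as expected around a low.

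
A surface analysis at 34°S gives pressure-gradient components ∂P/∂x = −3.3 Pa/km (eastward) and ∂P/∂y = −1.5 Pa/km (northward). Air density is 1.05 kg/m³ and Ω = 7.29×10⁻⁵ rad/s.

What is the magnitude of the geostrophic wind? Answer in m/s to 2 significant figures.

Coriolis parameter at 34°S:
f = 2Ω sin φ = 2 × 7.29×10⁻⁵ × sin 34° = 8.15×10⁻⁵ s⁻¹
In the Southern Hemisphere f is negative: f = −8.15×10⁻⁵ s⁻¹.
Component geostrophic relations (x east, y north):
u_g = −(1/(fρ)) ∂P/∂y,  v_g = (1/(fρ)) ∂P/∂x
u_g = −(−1.5×10⁻³)/(−8.15×10⁻⁵ × 1.05) = −17.5 m/s;  v_g = (−3.3×10⁻³)/(−8.15×10⁻⁵ × 1.05) = 38.5 m/s
|V_g| = √(u_g² + v_g²) = 42.3 m/s

42 m/s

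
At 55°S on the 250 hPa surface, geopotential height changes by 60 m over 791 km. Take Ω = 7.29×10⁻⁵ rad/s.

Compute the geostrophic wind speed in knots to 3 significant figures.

12.1 knots

Coriolis parameter at 55°S:
f = 2Ω sin φ = 2 × 7.29×10⁻⁵ × sin 55° = 1.19×10⁻⁴ s⁻¹
Height gradient: |∂Z/∂n| = 60 m / 791000 m = 7.59×10⁻⁵
On a pressure surface, geostrophic balance gives V_g = (g/f)|∂Z/∂n|:
V_g = 9.81 × 7.59×10⁻⁵ / 1.19×10⁻⁴ = 6.23 m/s
Converting: 6.23 m/s × 1.944 = 12.1 knots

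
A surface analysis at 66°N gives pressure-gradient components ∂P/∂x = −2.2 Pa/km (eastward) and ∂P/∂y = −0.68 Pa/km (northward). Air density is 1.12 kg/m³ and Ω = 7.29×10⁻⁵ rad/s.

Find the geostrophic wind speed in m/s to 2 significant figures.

Coriolis parameter at 66°N:
f = 2Ω sin φ = 2 × 7.29×10⁻⁵ × sin 66° = 1.33×10⁻⁴ s⁻¹
Component geostrophic relations (x east, y north):
u_g = −(1/(fρ)) ∂P/∂y,  v_g = (1/(fρ)) ∂P/∂x
u_g = −(−0.68×10⁻³)/(1.33×10⁻⁴ × 1.12) = 4.56 m/s;  v_g = (−2.2×10⁻³)/(1.33×10⁻⁴ × 1.12) = −14.7 m/s
|V_g| = √(u_g² + v_g²) = 15.4 m/s

15 m/s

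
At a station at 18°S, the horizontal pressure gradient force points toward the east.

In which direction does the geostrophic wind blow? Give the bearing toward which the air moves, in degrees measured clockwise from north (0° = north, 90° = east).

000°

The pressure-gradient force points toward the east (bearing 090°).
Geostrophic balance: in the Southern Hemisphere the Coriolis force deflects motion to the left, so the geostrophic wind blows 90° to the left of the pressure-gradient force (low pressure on the right).
Rotating 090° by 90° counterclockwise gives 000° — the wind blows toward the north.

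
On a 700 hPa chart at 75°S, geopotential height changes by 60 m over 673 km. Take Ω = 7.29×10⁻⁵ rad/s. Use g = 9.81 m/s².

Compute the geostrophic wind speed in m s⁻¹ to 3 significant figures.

6.21 m s⁻¹

Coriolis parameter at 75°S:
f = 2Ω sin φ = 2 × 7.29×10⁻⁵ × sin 75° = 1.41×10⁻⁴ s⁻¹
Height gradient: |∂Z/∂n| = 60 m / 673000 m = 8.92×10⁻⁵
On a pressure surface, geostrophic balance gives V_g = (g/f)|∂Z/∂n|:
V_g = 9.81 × 8.92×10⁻⁵ / 1.41×10⁻⁴ = 6.21 m/s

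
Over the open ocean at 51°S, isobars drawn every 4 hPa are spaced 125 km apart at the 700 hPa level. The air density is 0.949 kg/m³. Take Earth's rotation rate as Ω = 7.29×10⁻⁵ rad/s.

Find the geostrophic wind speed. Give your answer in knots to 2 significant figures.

58 knots

Coriolis parameter at 51°S:
f = 2Ω sin φ = 2 × 7.29×10⁻⁵ × sin 51° = 1.13×10⁻⁴ s⁻¹
Pressure gradient: |∂P/∂n| = 400 Pa / 125000 m = 3.20×10⁻³ Pa/m
Geostrophic balance (pressure-gradient force = Coriolis force):
V_g = (1/(fρ)) |∂P/∂n| = 3.20×10⁻³ / (1.13×10⁻⁴ × 0.949) = 29.8 m/s
Converting: 29.8 m/s × 1.944 = 58 knots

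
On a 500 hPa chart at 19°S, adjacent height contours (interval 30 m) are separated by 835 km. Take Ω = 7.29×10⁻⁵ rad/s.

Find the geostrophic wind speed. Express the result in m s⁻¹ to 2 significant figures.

7.4 m s⁻¹

Coriolis parameter at 19°S:
f = 2Ω sin φ = 2 × 7.29×10⁻⁵ × sin 19° = 4.75×10⁻⁵ s⁻¹
Height gradient: |∂Z/∂n| = 30 m / 835000 m = 3.59×10⁻⁵
On a pressure surface, geostrophic balance gives V_g = (g/f)|∂Z/∂n|:
V_g = 9.81 × 3.59×10⁻⁵ / 4.75×10⁻⁵ = 7.43 m/s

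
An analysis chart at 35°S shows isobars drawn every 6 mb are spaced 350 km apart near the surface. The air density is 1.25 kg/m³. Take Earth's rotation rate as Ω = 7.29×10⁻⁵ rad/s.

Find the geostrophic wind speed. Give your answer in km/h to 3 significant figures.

Coriolis parameter at 35°S:
f = 2Ω sin φ = 2 × 7.29×10⁻⁵ × sin 35° = 8.36×10⁻⁵ s⁻¹
Pressure gradient: |∂P/∂n| = 600 Pa / 350000 m = 1.71×10⁻³ Pa/m
Geostrophic balance (pressure-gradient force = Coriolis force):
V_g = (1/(fρ)) |∂P/∂n| = 1.71×10⁻³ / (8.36×10⁻⁵ × 1.25) = 16.4 m/s
Converting: 16.4 m/s × 3.6 = 59.0 km/h

59.0 km/h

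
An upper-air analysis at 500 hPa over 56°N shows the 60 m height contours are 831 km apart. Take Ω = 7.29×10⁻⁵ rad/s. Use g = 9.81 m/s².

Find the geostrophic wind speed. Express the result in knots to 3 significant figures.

11.4 knots

Coriolis parameter at 56°N:
f = 2Ω sin φ = 2 × 7.29×10⁻⁵ × sin 56° = 1.21×10⁻⁴ s⁻¹
Height gradient: |∂Z/∂n| = 60 m / 831000 m = 7.22×10⁻⁵
On a pressure surface, geostrophic balance gives V_g = (g/f)|∂Z/∂n|:
V_g = 9.81 × 7.22×10⁻⁵ / 1.21×10⁻⁴ = 5.86 m/s
Converting: 5.86 m/s × 1.944 = 11.4 knots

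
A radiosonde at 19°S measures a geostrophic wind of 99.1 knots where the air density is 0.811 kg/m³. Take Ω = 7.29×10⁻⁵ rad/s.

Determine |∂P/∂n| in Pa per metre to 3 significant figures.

1.96×10⁻³ Pa/m

Coriolis parameter at 19°S:
f = 2Ω sin φ = 2 × 7.29×10⁻⁵ × sin 19° = 4.75×10⁻⁵ s⁻¹
Wind speed in SI: 99.1 knots = 51.0 m/s
Geostrophic balance rearranged: |∂P/∂n| = f ρ V_g
|∂P/∂n| = 4.75×10⁻⁵ × 0.811 × 51.0 = 1.96×10⁻³ Pa/m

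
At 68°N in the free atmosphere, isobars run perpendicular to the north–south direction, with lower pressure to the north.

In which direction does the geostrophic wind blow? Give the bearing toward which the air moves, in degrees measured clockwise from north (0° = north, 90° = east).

The pressure-gradient force points toward the north (bearing 000°).
Geostrophic balance: in the Northern Hemisphere the Coriolis force deflects motion to the right, so the geostrophic wind blows 90° to the right of the pressure-gradient force (low pressure on the left).
Rotating 000° by 90° clockwise gives 090° — the wind blows toward the east.

090°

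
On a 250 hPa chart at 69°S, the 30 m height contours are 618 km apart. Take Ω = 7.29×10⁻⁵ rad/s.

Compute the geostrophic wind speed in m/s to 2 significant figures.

Coriolis parameter at 69°S:
f = 2Ω sin φ = 2 × 7.29×10⁻⁵ × sin 69° = 1.36×10⁻⁴ s⁻¹
Height gradient: |∂Z/∂n| = 30 m / 618000 m = 4.85×10⁻⁵
On a pressure surface, geostrophic balance gives V_g = (g/f)|∂Z/∂n|:
V_g = 9.81 × 4.85×10⁻⁵ / 1.36×10⁻⁴ = 3.50 m/s

3.5 m/s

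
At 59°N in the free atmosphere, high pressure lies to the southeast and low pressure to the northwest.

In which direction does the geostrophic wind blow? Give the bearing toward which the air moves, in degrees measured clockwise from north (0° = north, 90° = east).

The pressure-gradient force points toward the northwest (bearing 315°).
Geostrophic balance: in the Northern Hemisphere the Coriolis force deflects motion to the right, so the geostrophic wind blows 90° to the right of the pressure-gradient force (low pressure on the left).
Rotating 315° by 90° clockwise gives 045° — the wind blows toward the northeast.

045°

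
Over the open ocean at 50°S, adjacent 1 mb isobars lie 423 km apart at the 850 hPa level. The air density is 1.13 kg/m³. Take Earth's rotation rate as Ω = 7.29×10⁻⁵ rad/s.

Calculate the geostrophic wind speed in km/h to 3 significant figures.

Coriolis parameter at 50°S:
f = 2Ω sin φ = 2 × 7.29×10⁻⁵ × sin 50° = 1.12×10⁻⁴ s⁻¹
Pressure gradient: |∂P/∂n| = 100 Pa / 423000 m = 2.36×10⁻⁴ Pa/m
Geostrophic balance (pressure-gradient force = Coriolis force):
V_g = (1/(fρ)) |∂P/∂n| = 2.36×10⁻⁴ / (1.12×10⁻⁴ × 1.13) = 1.87 m/s
Converting: 1.87 m/s × 3.6 = 6.74 km/h

6.74 km/h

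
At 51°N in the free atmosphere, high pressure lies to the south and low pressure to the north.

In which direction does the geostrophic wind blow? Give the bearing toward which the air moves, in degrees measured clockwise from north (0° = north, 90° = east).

090°

The pressure-gradient force points toward the north (bearing 000°).
Geostrophic balance: in the Northern Hemisphere the Coriolis force deflects motion to the right, so the geostrophic wind blows 90° to the right of the pressure-gradient force (low pressure on the left).
Rotating 000° by 90° clockwise gives 090° — the wind blows toward the east.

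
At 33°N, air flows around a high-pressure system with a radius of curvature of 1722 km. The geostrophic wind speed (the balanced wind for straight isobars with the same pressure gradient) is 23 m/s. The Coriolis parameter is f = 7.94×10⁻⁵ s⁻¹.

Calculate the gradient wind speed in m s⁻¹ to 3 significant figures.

29.3 m s⁻¹

Around a high, pressure-gradient force acts outward with centrifugal, so Coriolis balances both:
fV = (1/ρ)|∂P/∂n| + V²/R  →  V² − fR·V + fR·V_g = 0
With fR = 7.94×10⁻⁵ × 1722×10³ m = 137 m/s:
V = [fR − √((fR)² − 4 fR V_g)]/2 = [137 − √(137² − 4×137×23)]/2 = 29.3 m/s
Supergeostrophic (V > V_g = 23 m/s), as expected around a high.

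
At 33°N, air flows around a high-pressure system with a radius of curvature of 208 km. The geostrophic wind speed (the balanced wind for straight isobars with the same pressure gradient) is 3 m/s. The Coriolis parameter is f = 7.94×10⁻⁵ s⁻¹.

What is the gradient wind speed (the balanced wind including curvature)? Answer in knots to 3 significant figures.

7.66 knots

Around a high, pressure-gradient force acts outward with centrifugal, so Coriolis balances both:
fV = (1/ρ)|∂P/∂n| + V²/R  →  V² − fR·V + fR·V_g = 0
With fR = 7.94×10⁻⁵ × 208×10³ m = 16.5 m/s:
V = [fR − √((fR)² − 4 fR V_g)]/2 = [16.5 − √(16.5² − 4×16.5×3)]/2 = 3.94 m/s
Supergeostrophic (V > V_g = 3 m/s), as expected around a high.
Converting: 3.94 m/s × 1.944 = 7.66 knots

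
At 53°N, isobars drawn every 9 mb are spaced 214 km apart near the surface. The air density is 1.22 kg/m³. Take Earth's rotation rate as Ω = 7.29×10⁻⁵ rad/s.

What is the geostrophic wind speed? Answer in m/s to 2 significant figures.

30 m/s

Coriolis parameter at 53°N:
f = 2Ω sin φ = 2 × 7.29×10⁻⁵ × sin 53° = 1.16×10⁻⁴ s⁻¹
Pressure gradient: |∂P/∂n| = 900 Pa / 214000 m = 4.21×10⁻³ Pa/m
Geostrophic balance (pressure-gradient force = Coriolis force):
V_g = (1/(fρ)) |∂P/∂n| = 4.21×10⁻³ / (1.16×10⁻⁴ × 1.22) = 29.6 m/s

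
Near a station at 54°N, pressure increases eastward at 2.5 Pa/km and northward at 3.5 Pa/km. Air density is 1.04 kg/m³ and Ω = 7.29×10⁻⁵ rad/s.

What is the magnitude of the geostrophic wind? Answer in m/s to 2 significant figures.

35 m/s

Coriolis parameter at 54°N:
f = 2Ω sin φ = 2 × 7.29×10⁻⁵ × sin 54° = 1.18×10⁻⁴ s⁻¹
Component geostrophic relations (x east, y north):
u_g = −(1/(fρ)) ∂P/∂y,  v_g = (1/(fρ)) ∂P/∂x
u_g = −(3.5×10⁻³)/(1.18×10⁻⁴ × 1.04) = −28.5 m/s;  v_g = (2.5×10⁻³)/(1.18×10⁻⁴ × 1.04) = 20.4 m/s
|V_g| = √(u_g² + v_g²) = 35.1 m/s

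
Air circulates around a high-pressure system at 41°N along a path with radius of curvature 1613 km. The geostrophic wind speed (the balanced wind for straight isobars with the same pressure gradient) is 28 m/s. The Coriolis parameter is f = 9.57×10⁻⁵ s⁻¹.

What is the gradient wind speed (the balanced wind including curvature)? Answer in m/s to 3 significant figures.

Around a high, pressure-gradient force acts outward with centrifugal, so Coriolis balances both:
fV = (1/ρ)|∂P/∂n| + V²/R  →  V² − fR·V + fR·V_g = 0
With fR = 9.57×10⁻⁵ × 1613×10³ m = 154 m/s:
V = [fR − √((fR)² − 4 fR V_g)]/2 = [154 − √(154² − 4×154×28)]/2 = 36.7 m/s
Supergeostrophic (V > V_g = 28 m/s), as expected around a high.

36.7 m/s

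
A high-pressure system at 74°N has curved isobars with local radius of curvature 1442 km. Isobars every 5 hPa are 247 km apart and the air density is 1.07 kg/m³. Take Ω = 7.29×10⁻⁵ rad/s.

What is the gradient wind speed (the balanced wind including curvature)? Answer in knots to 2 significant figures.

28 knots

Coriolis parameter at 74°N:
f = 2Ω sin φ = 2 × 7.29×10⁻⁵ × sin 74° = 1.40×10⁻⁴ s⁻¹
Pressure gradient: |∂P/∂n| = 500 Pa / 247000 m = 2.02×10⁻³ Pa/m
Geostrophic speed: V_g = |∂P/∂n|/(fρ) = 2.02×10⁻³/(1.40×10⁻⁴ × 1.07) = 13.5 m/s
Around a high, pressure-gradient force acts outward with centrifugal, so Coriolis balances both:
fV = (1/ρ)|∂P/∂n| + V²/R  →  V² − fR·V + fR·V_g = 0
With fR = 1.40×10⁻⁴ × 1442×10³ m = 202 m/s:
V = [fR − √((fR)² − 4 fR V_g)]/2 = [202 − √(202² − 4×202×13.5)]/2 = 14.5 m/s
Supergeostrophic (V > V_g = 13.5 m/s), as expected around a high.
Converting: 14.5 m/s × 1.944 = 28 knots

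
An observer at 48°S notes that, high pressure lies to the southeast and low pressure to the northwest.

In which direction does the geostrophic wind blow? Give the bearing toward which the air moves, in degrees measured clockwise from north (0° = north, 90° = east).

The pressure-gradient force points toward the northwest (bearing 315°).
Geostrophic balance: in the Southern Hemisphere the Coriolis force deflects motion to the left, so the geostrophic wind blows 90° to the left of the pressure-gradient force (low pressure on the right).
Rotating 315° by 90° counterclockwise gives 225° — the wind blows toward the southwest.

225°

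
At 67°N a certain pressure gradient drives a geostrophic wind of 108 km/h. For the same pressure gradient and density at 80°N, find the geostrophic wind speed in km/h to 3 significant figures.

With the same pressure gradient and density, V_g ∝ 1/f ∝ 1/sin φ.
V₂ = V₁ · sin φ₁ / sin φ₂ = 108 × sin 67° / sin 80°
V₂ = 108 × 0.9205/0.9848 = 101 km/h

101 km/h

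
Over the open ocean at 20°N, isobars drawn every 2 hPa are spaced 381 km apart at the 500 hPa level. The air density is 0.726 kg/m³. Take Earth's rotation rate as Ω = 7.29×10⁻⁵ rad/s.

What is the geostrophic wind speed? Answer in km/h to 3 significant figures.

Coriolis parameter at 20°N:
f = 2Ω sin φ = 2 × 7.29×10⁻⁵ × sin 20° = 4.99×10⁻⁵ s⁻¹
Pressure gradient: |∂P/∂n| = 200 Pa / 381000 m = 5.25×10⁻⁴ Pa/m
Geostrophic balance (pressure-gradient force = Coriolis force):
V_g = (1/(fρ)) |∂P/∂n| = 5.25×10⁻⁴ / (4.99×10⁻⁵ × 0.726) = 14.5 m/s
Converting: 14.5 m/s × 3.6 = 52.2 km/h

52.2 km/h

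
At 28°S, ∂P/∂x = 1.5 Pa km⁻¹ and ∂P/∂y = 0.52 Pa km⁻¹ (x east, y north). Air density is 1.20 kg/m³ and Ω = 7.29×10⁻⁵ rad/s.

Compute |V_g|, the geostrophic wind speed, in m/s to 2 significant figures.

Coriolis parameter at 28°S:
f = 2Ω sin φ = 2 × 7.29×10⁻⁵ × sin 28° = 6.84×10⁻⁵ s⁻¹
In the Southern Hemisphere f is negative: f = −6.84×10⁻⁵ s⁻¹.
Component geostrophic relations (x east, y north):
u_g = −(1/(fρ)) ∂P/∂y,  v_g = (1/(fρ)) ∂P/∂x
u_g = −(0.52×10⁻³)/(−6.84×10⁻⁵ × 1.20) = 6.33 m/s;  v_g = (1.5×10⁻³)/(−6.84×10⁻⁵ × 1.20) = −18.3 m/s
|V_g| = √(u_g² + v_g²) = 19.3 m/s

19 m/s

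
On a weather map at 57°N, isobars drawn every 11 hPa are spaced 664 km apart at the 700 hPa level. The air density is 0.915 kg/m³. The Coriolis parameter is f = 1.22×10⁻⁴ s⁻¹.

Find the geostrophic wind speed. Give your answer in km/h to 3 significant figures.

53.4 km/h

Pressure gradient: |∂P/∂n| = 1100 Pa / 664000 m = 1.66×10⁻³ Pa/m
Geostrophic balance (pressure-gradient force = Coriolis force):
V_g = (1/(fρ)) |∂P/∂n| = 1.66×10⁻³ / (1.22×10⁻⁴ × 0.915) = 14.8 m/s
Converting: 14.8 m/s × 3.6 = 53.4 km/h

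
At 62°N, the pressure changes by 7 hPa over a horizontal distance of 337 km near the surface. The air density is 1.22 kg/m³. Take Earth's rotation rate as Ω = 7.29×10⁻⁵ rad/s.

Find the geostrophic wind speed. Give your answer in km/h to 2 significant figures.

48 km/h

Coriolis parameter at 62°N:
f = 2Ω sin φ = 2 × 7.29×10⁻⁵ × sin 62° = 1.29×10⁻⁴ s⁻¹
Pressure gradient: |∂P/∂n| = 700 Pa / 337000 m = 2.08×10⁻³ Pa/m
Geostrophic balance (pressure-gradient force = Coriolis force):
V_g = (1/(fρ)) |∂P/∂n| = 2.08×10⁻³ / (1.29×10⁻⁴ × 1.22) = 13.2 m/s
Converting: 13.2 m/s × 3.6 = 48 km/h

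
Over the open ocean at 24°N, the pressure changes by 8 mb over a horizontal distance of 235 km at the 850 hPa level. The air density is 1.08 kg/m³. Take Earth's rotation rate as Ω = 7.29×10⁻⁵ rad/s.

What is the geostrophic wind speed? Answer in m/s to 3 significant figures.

53.2 m/s

Coriolis parameter at 24°N:
f = 2Ω sin φ = 2 × 7.29×10⁻⁵ × sin 24° = 5.93×10⁻⁵ s⁻¹
Pressure gradient: |∂P/∂n| = 800 Pa / 235000 m = 3.40×10⁻³ Pa/m
Geostrophic balance (pressure-gradient force = Coriolis force):
V_g = (1/(fρ)) |∂P/∂n| = 3.40×10⁻³ / (5.93×10⁻⁵ × 1.08) = 53.2 m/s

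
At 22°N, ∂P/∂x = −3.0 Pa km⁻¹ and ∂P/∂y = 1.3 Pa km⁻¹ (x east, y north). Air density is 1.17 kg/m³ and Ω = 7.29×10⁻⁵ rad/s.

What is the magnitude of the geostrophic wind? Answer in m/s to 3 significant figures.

51.2 m/s

Coriolis parameter at 22°N:
f = 2Ω sin φ = 2 × 7.29×10⁻⁵ × sin 22° = 5.46×10⁻⁵ s⁻¹
Component geostrophic relations (x east, y north):
u_g = −(1/(fρ)) ∂P/∂y,  v_g = (1/(fρ)) ∂P/∂x
u_g = −(1.3×10⁻³)/(5.46×10⁻⁵ × 1.17) = −20.3 m/s;  v_g = (−3.0×10⁻³)/(5.46×10⁻⁵ × 1.17) = −46.9 m/s
|V_g| = √(u_g² + v_g²) = 51.2 m/s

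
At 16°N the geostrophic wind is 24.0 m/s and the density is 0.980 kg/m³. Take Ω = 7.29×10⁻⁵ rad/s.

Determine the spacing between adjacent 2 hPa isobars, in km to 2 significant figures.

Coriolis parameter at 16°N:
f = 2Ω sin φ = 2 × 7.29×10⁻⁵ × sin 16° = 4.02×10⁻⁵ s⁻¹
Geostrophic balance rearranged: |∂P/∂n| = f ρ V_g
|∂P/∂n| = 4.02×10⁻⁵ × 0.980 × 24.0 = 9.45×10⁻⁴ Pa/m
Isobar spacing: Δn = ΔP/|∂P/∂n| = 200 Pa / 9.45×10⁻⁴ Pa/m = 211591 m ≈ 210 km

210 km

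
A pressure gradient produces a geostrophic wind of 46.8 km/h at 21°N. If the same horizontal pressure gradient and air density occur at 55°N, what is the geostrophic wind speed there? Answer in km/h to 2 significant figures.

20 km/h

With the same pressure gradient and density, V_g ∝ 1/f ∝ 1/sin φ.
V₂ = V₁ · sin φ₁ / sin φ₂ = 46.8 × sin 21° / sin 55°
V₂ = 46.8 × 0.3584/0.8192 = 20 km/h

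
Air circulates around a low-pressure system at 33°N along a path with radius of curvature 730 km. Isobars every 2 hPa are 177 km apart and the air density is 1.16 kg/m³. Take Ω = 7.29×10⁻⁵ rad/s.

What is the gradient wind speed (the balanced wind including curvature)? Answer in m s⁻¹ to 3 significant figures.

10.4 m s⁻¹

Coriolis parameter at 33°N:
f = 2Ω sin φ = 2 × 7.29×10⁻⁵ × sin 33° = 7.94×10⁻⁵ s⁻¹
Pressure gradient: |∂P/∂n| = 200 Pa / 177000 m = 1.13×10⁻³ Pa/m
Geostrophic speed: V_g = |∂P/∂n|/(fρ) = 1.13×10⁻³/(7.94×10⁻⁵ × 1.16) = 12.3 m/s
Around a low, centrifugal force acts outward with Coriolis, so pressure-gradient force balances both:
(1/ρ)|∂P/∂n| = fV + V²/R  →  V² + fR·V − fR·V_g = 0
With fR = 7.94×10⁻⁵ × 730×10³ m = 58.0 m/s:
V = [−fR + √((fR)² + 4 fR V_g)]/2 = [−58.0 + √(58.0² + 4×58.0×12.3)]/2 = 10.4 m/s
Subgeostrophic (V < V_g = 12.3 m/s), as expected around a low.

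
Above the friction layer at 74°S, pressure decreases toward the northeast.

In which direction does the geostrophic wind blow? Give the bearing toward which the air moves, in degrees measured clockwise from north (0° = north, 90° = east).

The pressure-gradient force points toward the northeast (bearing 045°).
Geostrophic balance: in the Southern Hemisphere the Coriolis force deflects motion to the left, so the geostrophic wind blows 90° to the left of the pressure-gradient force (low pressure on the right).
Rotating 045° by 90° counterclockwise gives 315° — the wind blows toward the northwest.

315°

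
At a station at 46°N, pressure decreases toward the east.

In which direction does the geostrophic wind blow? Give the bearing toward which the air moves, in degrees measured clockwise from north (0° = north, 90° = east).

The pressure-gradient force points toward the east (bearing 090°).
Geostrophic balance: in the Northern Hemisphere the Coriolis force deflects motion to the right, so the geostrophic wind blows 90° to the right of the pressure-gradient force (low pressure on the left).
Rotating 090° by 90° clockwise gives 180° — the wind blows toward the south.

180°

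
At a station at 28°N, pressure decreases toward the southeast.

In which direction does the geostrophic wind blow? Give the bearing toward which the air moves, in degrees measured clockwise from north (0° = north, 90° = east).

225°

The pressure-gradient force points toward the southeast (bearing 135°).
Geostrophic balance: in the Northern Hemisphere the Coriolis force deflects motion to the right, so the geostrophic wind blows 90° to the right of the pressure-gradient force (low pressure on the left).
Rotating 135° by 90° clockwise gives 225° — the wind blows toward the southwest.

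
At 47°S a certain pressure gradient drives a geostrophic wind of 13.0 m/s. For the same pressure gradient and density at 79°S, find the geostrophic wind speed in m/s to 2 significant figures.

9.7 m/s

With the same pressure gradient and density, V_g ∝ 1/f ∝ 1/sin φ.
V₂ = V₁ · sin φ₁ / sin φ₂ = 13.0 × sin 47° / sin 79°
V₂ = 13.0 × 0.7314/0.9816 = 9.7 m/s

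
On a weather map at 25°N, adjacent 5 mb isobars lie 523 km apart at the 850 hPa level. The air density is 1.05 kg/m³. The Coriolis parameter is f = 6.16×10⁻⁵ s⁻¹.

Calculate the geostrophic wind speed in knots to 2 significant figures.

29 knots

Pressure gradient: |∂P/∂n| = 500 Pa / 523000 m = 9.56×10⁻⁴ Pa/m
Geostrophic balance (pressure-gradient force = Coriolis force):
V_g = (1/(fρ)) |∂P/∂n| = 9.56×10⁻⁴ / (6.16×10⁻⁵ × 1.05) = 14.8 m/s
Converting: 14.8 m/s × 1.944 = 29 knots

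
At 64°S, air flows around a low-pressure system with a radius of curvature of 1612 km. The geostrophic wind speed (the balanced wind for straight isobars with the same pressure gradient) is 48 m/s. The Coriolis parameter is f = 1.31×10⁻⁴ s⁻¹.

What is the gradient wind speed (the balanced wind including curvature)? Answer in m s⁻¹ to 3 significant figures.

40.3 m s⁻¹

Around a low, centrifugal force acts outward with Coriolis, so pressure-gradient force balances both:
(1/ρ)|∂P/∂n| = fV + V²/R  →  V² + fR·V − fR·V_g = 0
With fR = 1.31×10⁻⁴ × 1612×10³ m = 211 m/s:
V = [−fR + √((fR)² + 4 fR V_g)]/2 = [−211 + √(211² + 4×211×48)]/2 = 40.3 m/s
Subgeostrophic (V < V_g = 48 m/s), as expected around a low.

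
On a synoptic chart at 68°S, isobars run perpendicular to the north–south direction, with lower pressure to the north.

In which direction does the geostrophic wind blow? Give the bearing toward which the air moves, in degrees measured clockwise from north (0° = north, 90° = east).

270°

The pressure-gradient force points toward the north (bearing 000°).
Geostrophic balance: in the Southern Hemisphere the Coriolis force deflects motion to the left, so the geostrophic wind blows 90° to the left of the pressure-gradient force (low pressure on the right).
Rotating 000° by 90° counterclockwise gives 270° — the wind blows toward the west.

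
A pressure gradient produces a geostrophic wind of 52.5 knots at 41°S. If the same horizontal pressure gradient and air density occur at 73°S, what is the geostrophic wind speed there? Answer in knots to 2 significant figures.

36 knots

With the same pressure gradient and density, V_g ∝ 1/f ∝ 1/sin φ.
V₂ = V₁ · sin φ₁ / sin φ₂ = 52.5 × sin 41° / sin 73°
V₂ = 52.5 × 0.6561/0.9563 = 36 knots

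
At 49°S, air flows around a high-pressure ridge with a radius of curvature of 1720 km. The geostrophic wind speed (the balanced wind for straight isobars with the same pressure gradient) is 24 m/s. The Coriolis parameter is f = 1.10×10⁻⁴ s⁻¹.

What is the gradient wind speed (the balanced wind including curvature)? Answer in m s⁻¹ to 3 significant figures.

Around a high, pressure-gradient force acts outward with centrifugal, so Coriolis balances both:
fV = (1/ρ)|∂P/∂n| + V²/R  →  V² − fR·V + fR·V_g = 0
With fR = 1.10×10⁻⁴ × 1720×10³ m = 189 m/s:
V = [fR − √((fR)² − 4 fR V_g)]/2 = [189 − √(189² − 4×189×24)]/2 = 28.2 m/s
Supergeostrophic (V > V_g = 24 m/s), as expected around a high.

28.2 m s⁻¹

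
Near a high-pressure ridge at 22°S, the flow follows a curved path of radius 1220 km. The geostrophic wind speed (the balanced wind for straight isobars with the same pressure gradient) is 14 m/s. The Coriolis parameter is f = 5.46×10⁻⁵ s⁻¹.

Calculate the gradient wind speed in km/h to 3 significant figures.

Around a high, pressure-gradient force acts outward with centrifugal, so Coriolis balances both:
fV = (1/ρ)|∂P/∂n| + V²/R  →  V² − fR·V + fR·V_g = 0
With fR = 5.46×10⁻⁵ × 1220×10³ m = 66.6 m/s:
V = [fR − √((fR)² − 4 fR V_g)]/2 = [66.6 − √(66.6² − 4×66.6×14)]/2 = 20 m/s
Supergeostrophic (V > V_g = 14 m/s), as expected around a high.
Converting: 20 m/s × 3.6 = 72.0 km/h

72.0 km/h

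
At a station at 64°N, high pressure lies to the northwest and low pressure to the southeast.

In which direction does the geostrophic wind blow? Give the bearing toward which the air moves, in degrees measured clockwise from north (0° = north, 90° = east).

The pressure-gradient force points toward the southeast (bearing 135°).
Geostrophic balance: in the Northern Hemisphere the Coriolis force deflects motion to the right, so the geostrophic wind blows 90° to the right of the pressure-gradient force (low pressure on the left).
Rotating 135° by 90° clockwise gives 225° — the wind blows toward the southwest.

225°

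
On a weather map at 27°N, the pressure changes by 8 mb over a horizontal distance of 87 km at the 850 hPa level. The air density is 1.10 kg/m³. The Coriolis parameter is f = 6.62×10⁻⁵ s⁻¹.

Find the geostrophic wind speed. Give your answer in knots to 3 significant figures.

Pressure gradient: |∂P/∂n| = 800 Pa / 87000 m = 9.20×10⁻³ Pa/m
Geostrophic balance (pressure-gradient force = Coriolis force):
V_g = (1/(fρ)) |∂P/∂n| = 9.20×10⁻³ / (6.62×10⁻⁵ × 1.10) = 126 m/s
Converting: 126 m/s × 1.944 = 245 knots

245 knots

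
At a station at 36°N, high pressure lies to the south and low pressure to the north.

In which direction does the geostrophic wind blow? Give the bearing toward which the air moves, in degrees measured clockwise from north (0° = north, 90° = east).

090°

The pressure-gradient force points toward the north (bearing 000°).
Geostrophic balance: in the Northern Hemisphere the Coriolis force deflects motion to the right, so the geostrophic wind blows 90° to the right of the pressure-gradient force (low pressure on the left).
Rotating 000° by 90° clockwise gives 090° — the wind blows toward the east.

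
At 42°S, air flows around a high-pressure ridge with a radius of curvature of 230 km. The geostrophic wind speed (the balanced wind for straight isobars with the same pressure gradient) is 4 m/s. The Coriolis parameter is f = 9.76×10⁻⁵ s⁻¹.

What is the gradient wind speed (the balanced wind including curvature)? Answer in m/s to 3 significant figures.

5.21 m/s

Around a high, pressure-gradient force acts outward with centrifugal, so Coriolis balances both:
fV = (1/ρ)|∂P/∂n| + V²/R  →  V² − fR·V + fR·V_g = 0
With fR = 9.76×10⁻⁵ × 230×10³ m = 22.4 m/s:
V = [fR − √((fR)² − 4 fR V_g)]/2 = [22.4 − √(22.4² − 4×22.4×4)]/2 = 5.21 m/s
Supergeostrophic (V > V_g = 4 m/s), as expected around a high.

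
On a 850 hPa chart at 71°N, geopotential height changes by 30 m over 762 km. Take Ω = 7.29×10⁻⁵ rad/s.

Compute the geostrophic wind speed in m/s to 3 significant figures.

2.80 m/s

Coriolis parameter at 71°N:
f = 2Ω sin φ = 2 × 7.29×10⁻⁵ × sin 71° = 1.38×10⁻⁴ s⁻¹
Height gradient: |∂Z/∂n| = 30 m / 762000 m = 3.94×10⁻⁵
On a pressure surface, geostrophic balance gives V_g = (g/f)|∂Z/∂n|:
V_g = 9.81 × 3.94×10⁻⁵ / 1.38×10⁻⁴ = 2.80 m/s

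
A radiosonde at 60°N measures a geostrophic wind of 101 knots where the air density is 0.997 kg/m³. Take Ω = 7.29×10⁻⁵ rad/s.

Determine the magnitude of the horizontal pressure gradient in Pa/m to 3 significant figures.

6.54×10⁻³ Pa/m

Coriolis parameter at 60°N:
f = 2Ω sin φ = 2 × 7.29×10⁻⁵ × sin 60° = 1.26×10⁻⁴ s⁻¹
Wind speed in SI: 101 knots = 52.0 m/s
Geostrophic balance rearranged: |∂P/∂n| = f ρ V_g
|∂P/∂n| = 1.26×10⁻⁴ × 0.997 × 52.0 = 6.54×10⁻³ Pa/m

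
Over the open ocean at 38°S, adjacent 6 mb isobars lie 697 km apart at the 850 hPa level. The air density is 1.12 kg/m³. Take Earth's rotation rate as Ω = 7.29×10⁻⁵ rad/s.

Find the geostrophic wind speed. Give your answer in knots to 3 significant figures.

Coriolis parameter at 38°S:
f = 2Ω sin φ = 2 × 7.29×10⁻⁵ × sin 38° = 8.98×10⁻⁵ s⁻¹
Pressure gradient: |∂P/∂n| = 600 Pa / 697000 m = 8.61×10⁻⁴ Pa/m
Geostrophic balance (pressure-gradient force = Coriolis force):
V_g = (1/(fρ)) |∂P/∂n| = 8.61×10⁻⁴ / (8.98×10⁻⁵ × 1.12) = 8.56 m/s
Converting: 8.56 m/s × 1.944 = 16.6 knots

16.6 knots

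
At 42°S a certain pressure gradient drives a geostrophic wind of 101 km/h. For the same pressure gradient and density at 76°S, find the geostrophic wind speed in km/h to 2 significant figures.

With the same pressure gradient and density, V_g ∝ 1/f ∝ 1/sin φ.
V₂ = V₁ · sin φ₁ / sin φ₂ = 101 × sin 42° / sin 76°
V₂ = 101 × 0.6691/0.9703 = 70 km/h

70 km/h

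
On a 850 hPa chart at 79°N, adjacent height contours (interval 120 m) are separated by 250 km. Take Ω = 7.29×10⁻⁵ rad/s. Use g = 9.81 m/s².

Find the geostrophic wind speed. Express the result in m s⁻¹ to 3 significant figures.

Coriolis parameter at 79°N:
f = 2Ω sin φ = 2 × 7.29×10⁻⁵ × sin 79° = 1.43×10⁻⁴ s⁻¹
Height gradient: |∂Z/∂n| = 120 m / 250000 m = 4.80×10⁻⁴
On a pressure surface, geostrophic balance gives V_g = (g/f)|∂Z/∂n|:
V_g = 9.81 × 4.80×10⁻⁴ / 1.43×10⁻⁴ = 32.9 m/s

32.9 m s⁻¹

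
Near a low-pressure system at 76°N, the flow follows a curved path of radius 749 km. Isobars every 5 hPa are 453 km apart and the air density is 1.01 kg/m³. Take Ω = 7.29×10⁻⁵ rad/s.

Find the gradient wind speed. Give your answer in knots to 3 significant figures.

14.1 knots

Coriolis parameter at 76°N:
f = 2Ω sin φ = 2 × 7.29×10⁻⁵ × sin 76° = 1.41×10⁻⁴ s⁻¹
Pressure gradient: |∂P/∂n| = 500 Pa / 453000 m = 1.10×10⁻³ Pa/m
Geostrophic speed: V_g = |∂P/∂n|/(fρ) = 1.10×10⁻³/(1.41×10⁻⁴ × 1.01) = 7.72 m/s
Around a low, centrifugal force acts outward with Coriolis, so pressure-gradient force balances both:
(1/ρ)|∂P/∂n| = fV + V²/R  →  V² + fR·V − fR·V_g = 0
With fR = 1.41×10⁻⁴ × 749×10³ m = 106 m/s:
V = [−fR + √((fR)² + 4 fR V_g)]/2 = [−106 + √(106² + 4×106×7.72)]/2 = 7.23 m/s
Subgeostrophic (V < V_g = 7.72 m/s), as expected around a low.
Converting: 7.23 m/s × 1.944 = 14.1 knots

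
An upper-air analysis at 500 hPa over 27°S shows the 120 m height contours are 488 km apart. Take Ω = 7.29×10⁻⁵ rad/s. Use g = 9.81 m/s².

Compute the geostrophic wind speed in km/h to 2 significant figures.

Coriolis parameter at 27°S:
f = 2Ω sin φ = 2 × 7.29×10⁻⁵ × sin 27° = 6.62×10⁻⁵ s⁻¹
Height gradient: |∂Z/∂n| = 120 m / 488000 m = 2.46×10⁻⁴
On a pressure surface, geostrophic balance gives V_g = (g/f)|∂Z/∂n|:
V_g = 9.81 × 2.46×10⁻⁴ / 6.62×10⁻⁵ = 36.4 m/s
Converting: 36.4 m/s × 3.6 = 130 km/h

130 km/h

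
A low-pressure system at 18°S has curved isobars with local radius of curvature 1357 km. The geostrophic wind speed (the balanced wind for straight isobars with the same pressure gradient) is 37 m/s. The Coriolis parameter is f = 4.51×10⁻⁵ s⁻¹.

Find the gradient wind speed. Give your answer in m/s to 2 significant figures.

26 m/s

Around a low, centrifugal force acts outward with Coriolis, so pressure-gradient force balances both:
(1/ρ)|∂P/∂n| = fV + V²/R  →  V² + fR·V − fR·V_g = 0
With fR = 4.51×10⁻⁵ × 1357×10³ m = 61.2 m/s:
V = [−fR + √((fR)² + 4 fR V_g)]/2 = [−61.2 + √(61.2² + 4×61.2×37)]/2 = 26 m/s
Subgeostrophic (V < V_g = 37 m/s), as expected around a low.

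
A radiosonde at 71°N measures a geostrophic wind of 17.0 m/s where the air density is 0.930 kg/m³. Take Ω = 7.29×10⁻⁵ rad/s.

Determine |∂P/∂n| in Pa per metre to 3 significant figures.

Coriolis parameter at 71°N:
f = 2Ω sin φ = 2 × 7.29×10⁻⁵ × sin 71° = 1.38×10⁻⁴ s⁻¹
Geostrophic balance rearranged: |∂P/∂n| = f ρ V_g
|∂P/∂n| = 1.38×10⁻⁴ × 0.930 × 17.0 = 2.18×10⁻³ Pa/m

2.18×10⁻³ Pa/m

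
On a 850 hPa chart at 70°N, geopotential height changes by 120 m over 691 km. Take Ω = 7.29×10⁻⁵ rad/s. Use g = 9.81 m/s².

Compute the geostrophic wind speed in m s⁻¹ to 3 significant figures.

Coriolis parameter at 70°N:
f = 2Ω sin φ = 2 × 7.29×10⁻⁵ × sin 70° = 1.37×10⁻⁴ s⁻¹
Height gradient: |∂Z/∂n| = 120 m / 691000 m = 1.74×10⁻⁴
On a pressure surface, geostrophic balance gives V_g = (g/f)|∂Z/∂n|:
V_g = 9.81 × 1.74×10⁻⁴ / 1.37×10⁻⁴ = 12.4 m/s

12.4 m s⁻¹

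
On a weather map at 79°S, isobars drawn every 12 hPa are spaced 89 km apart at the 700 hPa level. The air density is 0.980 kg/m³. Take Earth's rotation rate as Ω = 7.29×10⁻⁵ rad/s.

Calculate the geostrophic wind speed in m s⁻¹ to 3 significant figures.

96.1 m s⁻¹

Coriolis parameter at 79°S:
f = 2Ω sin φ = 2 × 7.29×10⁻⁵ × sin 79° = 1.43×10⁻⁴ s⁻¹
Pressure gradient: |∂P/∂n| = 1200 Pa / 89000 m = 1.35×10⁻² Pa/m
Geostrophic balance (pressure-gradient force = Coriolis force):
V_g = (1/(fρ)) |∂P/∂n| = 1.35×10⁻² / (1.43×10⁻⁴ × 0.980) = 96.1 m/s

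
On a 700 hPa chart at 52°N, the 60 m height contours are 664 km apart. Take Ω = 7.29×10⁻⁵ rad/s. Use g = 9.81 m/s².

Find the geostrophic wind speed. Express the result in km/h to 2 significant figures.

Coriolis parameter at 52°N:
f = 2Ω sin φ = 2 × 7.29×10⁻⁵ × sin 52° = 1.15×10⁻⁴ s⁻¹
Height gradient: |∂Z/∂n| = 60 m / 664000 m = 9.04×10⁻⁵
On a pressure surface, geostrophic balance gives V_g = (g/f)|∂Z/∂n|:
V_g = 9.81 × 9.04×10⁻⁵ / 1.15×10⁻⁴ = 7.72 m/s
Converting: 7.72 m/s × 3.6 = 28 km/h

28 km/h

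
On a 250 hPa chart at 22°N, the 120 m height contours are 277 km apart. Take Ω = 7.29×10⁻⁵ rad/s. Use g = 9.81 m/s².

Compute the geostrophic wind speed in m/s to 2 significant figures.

78 m/s

Coriolis parameter at 22°N:
f = 2Ω sin φ = 2 × 7.29×10⁻⁵ × sin 22° = 5.46×10⁻⁵ s⁻¹
Height gradient: |∂Z/∂n| = 120 m / 277000 m = 4.33×10⁻⁴
On a pressure surface, geostrophic balance gives V_g = (g/f)|∂Z/∂n|:
V_g = 9.81 × 4.33×10⁻⁴ / 5.46×10⁻⁵ = 77.8 m/s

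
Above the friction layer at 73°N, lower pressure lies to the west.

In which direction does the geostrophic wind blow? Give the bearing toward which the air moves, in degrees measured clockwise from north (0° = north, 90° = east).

000°

The pressure-gradient force points toward the west (bearing 270°).
Geostrophic balance: in the Northern Hemisphere the Coriolis force deflects motion to the right, so the geostrophic wind blows 90° to the right of the pressure-gradient force (low pressure on the left).
Rotating 270° by 90° clockwise gives 000° — the wind blows toward the north.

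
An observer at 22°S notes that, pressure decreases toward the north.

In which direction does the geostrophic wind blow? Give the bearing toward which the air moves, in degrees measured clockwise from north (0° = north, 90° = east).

270°

The pressure-gradient force points toward the north (bearing 000°).
Geostrophic balance: in the Southern Hemisphere the Coriolis force deflects motion to the left, so the geostrophic wind blows 90° to the left of the pressure-gradient force (low pressure on the right).
Rotating 000° by 90° counterclockwise gives 270° — the wind blows toward the west.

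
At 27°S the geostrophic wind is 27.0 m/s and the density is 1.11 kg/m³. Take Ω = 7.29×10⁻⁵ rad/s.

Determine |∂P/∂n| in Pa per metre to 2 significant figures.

2.0×10⁻³ Pa/m

Coriolis parameter at 27°S:
f = 2Ω sin φ = 2 × 7.29×10⁻⁵ × sin 27° = 6.62×10⁻⁵ s⁻¹
Geostrophic balance rearranged: |∂P/∂n| = f ρ V_g
|∂P/∂n| = 6.62×10⁻⁵ × 1.11 × 27.0 = 1.98×10⁻³ Pa/m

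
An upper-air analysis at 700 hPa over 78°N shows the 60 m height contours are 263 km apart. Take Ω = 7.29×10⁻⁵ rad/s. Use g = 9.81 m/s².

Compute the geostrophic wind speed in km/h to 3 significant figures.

Coriolis parameter at 78°N:
f = 2Ω sin φ = 2 × 7.29×10⁻⁵ × sin 78° = 1.43×10⁻⁴ s⁻¹
Height gradient: |∂Z/∂n| = 60 m / 263000 m = 2.28×10⁻⁴
On a pressure surface, geostrophic balance gives V_g = (g/f)|∂Z/∂n|:
V_g = 9.81 × 2.28×10⁻⁴ / 1.43×10⁻⁴ = 15.7 m/s
Converting: 15.7 m/s × 3.6 = 56.5 km/h

56.5 km/h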